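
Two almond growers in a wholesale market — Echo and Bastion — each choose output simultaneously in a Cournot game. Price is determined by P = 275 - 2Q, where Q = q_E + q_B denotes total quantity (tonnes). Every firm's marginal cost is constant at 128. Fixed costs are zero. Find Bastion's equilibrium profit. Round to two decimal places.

A representative firm's profit is π_i = q_i(275 - 2Q) - 128q_i.
First-order condition (treating rivals' output as given): 147 - 4q_i - 2q_j = 0.
By symmetry each firm produces the same amount; substituting q_j = q_i yields q_i = 147/6 = 49/2.
Price P = 275 - 2·49 = 177.
Bastion's profit: (177 - 128)·(49/2) = 1200.5000.

1200.50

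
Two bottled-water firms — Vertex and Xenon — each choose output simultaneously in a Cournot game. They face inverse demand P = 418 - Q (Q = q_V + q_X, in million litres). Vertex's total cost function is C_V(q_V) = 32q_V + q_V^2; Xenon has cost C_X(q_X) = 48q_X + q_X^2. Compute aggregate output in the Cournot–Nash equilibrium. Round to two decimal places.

Vertex's profit: π_V = (418 - Q)q_V - (32q_V + q_V²). Setting ∂π_V/∂q_V = 0: 386 - 4q_V - (q_X) = 0.
Xenon's profit: π_X = (418 - Q)q_X - (48q_X + q_X²). Setting ∂π_X/∂q_X = 0: 370 - 4q_X - (q_V) = 0.
So q_V = (386 - q_X)/4 and q_X = (370 - q_V)/4.
Solving the pair: q_V = 1174/15, q_X = 1094/15.
Total output Q = 1174/15 + 1094/15 = 756/5.

151.20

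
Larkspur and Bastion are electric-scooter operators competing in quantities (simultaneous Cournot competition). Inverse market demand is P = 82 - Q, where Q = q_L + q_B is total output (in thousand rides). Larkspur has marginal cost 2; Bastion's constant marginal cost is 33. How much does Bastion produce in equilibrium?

Larkspur's profit: π_L = (82 - Q)q_L - (2q_L). Setting ∂π_L/∂q_L = 0: 80 - 2q_L - (q_B) = 0.
Bastion's profit: π_B = (82 - Q)q_B - (33q_B). Setting ∂π_B/∂q_B = 0: 49 - 2q_B - (q_L) = 0.
Best responses: q_L = (80 - q_B)/2, q_B = (49 - q_L)/2.
Substituting one into the other gives q_L = 37 and q_B = 6.

6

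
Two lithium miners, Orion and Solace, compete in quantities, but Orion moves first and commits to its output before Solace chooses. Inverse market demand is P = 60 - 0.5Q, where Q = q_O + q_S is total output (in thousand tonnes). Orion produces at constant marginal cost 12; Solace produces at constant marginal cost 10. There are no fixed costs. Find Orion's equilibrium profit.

529

Solve by backward induction. Given q_O, the follower Solace maximises π_S = (60 - (1/2)q_O - (1/2)q_S)q_S - 10q_S.
Follower FOC: 50 - (1/2)q_O - q_S = 0, so q_S(q_O) = (50 - (1/2)q_O).
Orion substitutes q_S(q_O) into its own profit: π_O = q_O(60 - (1/2)q_O - (50 - (1/2)q_O)/2) - 12q_O = (35 - (1/4)q_O)q_O - 12q_O.
The leader's first-order condition 23 - (1/2)q_O = 0 yields q_O = 46.
Then q_S = (50 - (1/2)·46) = 27.
Price P = 60 - (1/2)·73 = 47/2.
Orion's profit: (47/2 - 12)·46 = 529.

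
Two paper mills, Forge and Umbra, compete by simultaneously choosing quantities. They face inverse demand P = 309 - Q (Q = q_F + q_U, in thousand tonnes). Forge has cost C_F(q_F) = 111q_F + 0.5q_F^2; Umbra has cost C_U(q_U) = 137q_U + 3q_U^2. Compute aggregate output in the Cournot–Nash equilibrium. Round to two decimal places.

Forge's profit: π_F = (309 - Q)q_F - (111q_F + (1/2)q_F²). Setting ∂π_F/∂q_F = 0: 198 - 3q_F - (q_U) = 0.
Umbra's profit: π_U = (309 - Q)q_U - (137q_U + 3q_U²). Setting ∂π_U/∂q_U = 0: 172 - 8q_U - (q_F) = 0.
Rearranging gives the reaction functions q_F = (198 - q_U)/3 and q_U = (172 - q_F)/8.
Solving the pair: q_F = 1412/23, q_U = 318/23.
Total output Q = 1412/23 + 318/23 = 1730/23.

75.22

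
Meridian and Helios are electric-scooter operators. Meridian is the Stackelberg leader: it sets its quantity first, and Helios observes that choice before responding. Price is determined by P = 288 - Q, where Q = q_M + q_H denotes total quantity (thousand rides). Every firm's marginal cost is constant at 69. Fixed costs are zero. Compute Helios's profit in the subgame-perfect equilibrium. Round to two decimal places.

Solve by backward induction. Given q_M, the follower Helios maximises π_H = (288 - q_M - q_H)q_H - 69q_H.
Setting the follower's marginal profit to zero, 219 - q_M - 2q_H = 0, i.e. q_H = (219 - q_M)/2.
The leader anticipates this reaction. Substituting into P = 288 - Q gives P = 357/2 - (1/2)q_M, so π_M = (357/2 - (1/2)q_M)q_M - 69q_M.
Maximising: ∂π_M/∂q_M = 219/2 - q_M = 0, giving q_M = 219/2.
Then q_H = (219 - 219/2)/2 = 219/4.
Price P = 288 - 657/4 = 495/4.
Helios's profit: (495/4 - 69)·(219/4) = 2997.5625.

2997.56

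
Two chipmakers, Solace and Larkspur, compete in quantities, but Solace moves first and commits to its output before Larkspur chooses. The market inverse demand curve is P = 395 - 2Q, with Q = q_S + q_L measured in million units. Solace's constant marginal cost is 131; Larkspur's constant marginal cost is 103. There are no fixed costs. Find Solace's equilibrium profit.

The follower Larkspur best-responds to any q_S: π_L = (395 - 2Q)q_L - 103q_L.
Follower FOC: 292 - 2q_S - 4q_L = 0, so q_L(q_S) = (292 - 2q_S)/4.
Solace substitutes q_L(q_S) into its own profit: π_S = q_S(395 - 2q_S - (292 - 2q_S)/2) - 131q_S = (249 - q_S)q_S - 131q_S.
Maximising: ∂π_S/∂q_S = 118 - 2q_S = 0, giving q_S = 59.
Then q_L = (292 - 2·59)/4 = 87/2.
Price P = 395 - 2·(205/2) = 190.
Solace's profit: (190 - 131)·59 = 3481.

3481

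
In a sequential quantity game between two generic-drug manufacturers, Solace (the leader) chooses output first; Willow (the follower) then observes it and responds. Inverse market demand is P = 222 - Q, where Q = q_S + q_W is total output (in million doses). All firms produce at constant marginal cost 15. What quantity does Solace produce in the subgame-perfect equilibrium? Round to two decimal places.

103.50

The follower Willow best-responds to any q_S: π_W = (222 - Q)q_W - 15q_W.
Follower FOC: 207 - q_S - 2q_W = 0, so q_W(q_S) = (207 - q_S)/2.
The leader anticipates this reaction. Substituting into P = 222 - Q gives P = 237/2 - (1/2)q_S, so π_S = (237/2 - (1/2)q_S)q_S - 15q_S.
The leader's first-order condition 207/2 - q_S = 0 yields q_S = 207/2.
Then q_W = (207 - 207/2)/2 = 207/4.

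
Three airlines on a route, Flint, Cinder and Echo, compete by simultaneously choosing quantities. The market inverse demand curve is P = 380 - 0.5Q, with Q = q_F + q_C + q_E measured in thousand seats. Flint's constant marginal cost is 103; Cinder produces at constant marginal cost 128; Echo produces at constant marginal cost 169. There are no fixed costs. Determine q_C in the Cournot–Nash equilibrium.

134

Flint's profit: π_F = (380 - 0.5Q)q_F - (103q_F). Setting ∂π_F/∂q_F = 0: 277 - q_F - (1/2)(q_C + q_E) = 0.
Cinder's profit: π_C = (380 - 0.5Q)q_C - (128q_C). Setting ∂π_C/∂q_C = 0: 252 - q_C - (1/2)(q_F + q_E) = 0.
Echo's profit: π_E = (380 - 0.5Q)q_E - (169q_E). Setting ∂π_E/∂q_E = 0: 211 - q_E - (1/2)(q_F + q_C) = 0.
Summing all 3 equations gives 740 − 2Q = 0, hence Q = 370.
Back-substituting: q_F = (277 − 185)/(1/2) = 184, q_C = (252 − 185)/(1/2) = 134, q_E = (211 − 185)/(1/2) = 52.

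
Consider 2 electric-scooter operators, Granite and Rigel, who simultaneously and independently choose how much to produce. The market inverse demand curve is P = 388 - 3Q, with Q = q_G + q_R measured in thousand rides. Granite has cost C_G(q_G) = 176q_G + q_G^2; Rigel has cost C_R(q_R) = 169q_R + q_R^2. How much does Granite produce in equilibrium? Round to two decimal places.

Granite's profit: π_G = (388 - 3Q)q_G - (176q_G + q_G²). Setting ∂π_G/∂q_G = 0: 212 - 8q_G - 3(q_R) = 0.
Rigel's profit: π_R = (388 - 3Q)q_R - (169q_R + q_R²). Setting ∂π_R/∂q_R = 0: 219 - 8q_R - 3(q_G) = 0.
Rearranging gives the reaction functions q_G = (212 - 3q_R)/8 and q_R = (219 - 3q_G)/8.
Substituting one into the other gives q_G = 1039/55 and q_R = 1116/55.

18.89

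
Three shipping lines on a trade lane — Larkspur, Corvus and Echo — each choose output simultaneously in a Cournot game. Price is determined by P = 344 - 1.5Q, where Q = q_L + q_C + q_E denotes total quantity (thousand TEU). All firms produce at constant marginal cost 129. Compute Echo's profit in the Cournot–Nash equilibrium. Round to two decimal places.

A representative firm's profit is π_i = q_i(344 - 1.5Q) - 129q_i.
Setting ∂π_i/∂q_i = 0 with rivals' quantities fixed: 215 - 3q_i - (3/2)·Σ_{j≠i} q_j = 0.
By symmetry each firm produces the same amount; substituting Σ_{j≠i} q_j = 2q_i yields q_i = 215/6.
Price P = 344 - (3/2)·(215/2) = 731/4.
Echo's profit: (731/4 - 129)·(215/6) = 1926.0417.

1926.04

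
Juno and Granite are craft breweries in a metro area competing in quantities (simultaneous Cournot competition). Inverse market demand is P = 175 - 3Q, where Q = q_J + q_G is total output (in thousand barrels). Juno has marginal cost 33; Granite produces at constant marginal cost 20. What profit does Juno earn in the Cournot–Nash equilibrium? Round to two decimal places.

616.33

Juno's profit: π_J = (175 - 3Q)q_J - (33q_J). Setting ∂π_J/∂q_J = 0: 142 - 6q_J - 3(q_G) = 0.
Granite's first-order condition: 155 - 6q_G - 3(q_J) = 0.
Best responses: q_J = (142 - 3q_G)/6, q_G = (155 - 3q_J)/6.
Solving the pair: q_J = 43/3, q_G = 56/3.
Price P = 175 - 3·33 = 76.
Juno's profit: (76 - 33)·(43/3) = 1849/3.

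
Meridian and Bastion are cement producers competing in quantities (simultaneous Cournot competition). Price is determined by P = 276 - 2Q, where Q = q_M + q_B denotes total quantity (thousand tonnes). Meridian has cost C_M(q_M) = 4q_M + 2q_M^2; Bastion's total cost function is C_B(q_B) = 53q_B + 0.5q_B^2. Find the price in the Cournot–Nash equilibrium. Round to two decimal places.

Meridian's profit: π_M = (276 - 2Q)q_M - (4q_M + 2q_M²). Setting ∂π_M/∂q_M = 0: 272 - 8q_M - 2(q_B) = 0.
Bastion's first-order condition: 223 - 5q_B - 2(q_M) = 0.
Rearranging gives the reaction functions q_M = (272 - 2q_B)/8 and q_B = (223 - 2q_M)/5.
Substituting one into the other gives q_M = 457/18 and q_B = 310/9.
Total output Q = 359/6, so price P = 276 - 2·(359/6) = 469/3.

156.33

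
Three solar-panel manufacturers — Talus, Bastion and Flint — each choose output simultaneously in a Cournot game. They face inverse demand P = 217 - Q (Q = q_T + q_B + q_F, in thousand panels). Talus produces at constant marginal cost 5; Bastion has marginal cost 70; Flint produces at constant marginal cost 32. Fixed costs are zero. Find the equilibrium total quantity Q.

Talus's profit: π_T = (217 - Q)q_T - (5q_T). Setting ∂π_T/∂q_T = 0: 212 - 2q_T - (q_B + q_F) = 0.
Bastion's first-order condition: 147 - 2q_B - (q_T + q_F) = 0.
Flint's profit: π_F = (217 - Q)q_F - (32q_F). Setting ∂π_F/∂q_F = 0: 185 - 2q_F - (q_T + q_B) = 0.
Adding the 3 conditions: 544 − 2Q − 2Q = 0, i.e. Q = 136.
Back-substituting: q_T = (212 − 136) = 76, q_B = (147 − 136) = 11, q_F = (185 − 136) = 49.
Total output Q = 76 + 11 + 49 = 136.

136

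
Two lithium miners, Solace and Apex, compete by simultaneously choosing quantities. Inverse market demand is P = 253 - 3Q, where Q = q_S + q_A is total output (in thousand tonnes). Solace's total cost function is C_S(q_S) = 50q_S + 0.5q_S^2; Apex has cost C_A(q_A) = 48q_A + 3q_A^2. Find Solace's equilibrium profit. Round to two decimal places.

2063.31

Solace's profit: π_S = (253 - 3Q)q_S - (50q_S + (1/2)q_S²). Setting ∂π_S/∂q_S = 0: 203 - 7q_S - 3(q_A) = 0.
Apex's profit: π_A = (253 - 3Q)q_A - (48q_A + 3q_A²). Setting ∂π_A/∂q_A = 0: 205 - 12q_A - 3(q_S) = 0.
Best responses: q_S = (203 - 3q_A)/7, q_A = (205 - 3q_S)/12.
Solving the pair: q_S = 607/25, q_A = 826/75.
Price P = 253 - 3·35.2933 = 147.1200.
Solace's profit: 147.1200·(607/25) - 50·(607/25) - (1/2)(607/25)² = 2063.3144.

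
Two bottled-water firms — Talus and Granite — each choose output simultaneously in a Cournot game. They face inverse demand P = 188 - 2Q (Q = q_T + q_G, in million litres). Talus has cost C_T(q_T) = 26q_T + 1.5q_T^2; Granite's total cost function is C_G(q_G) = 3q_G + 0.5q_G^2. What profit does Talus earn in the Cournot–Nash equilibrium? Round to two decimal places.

Talus's profit: π_T = (188 - 2Q)q_T - (26q_T + (3/2)q_T²). Setting ∂π_T/∂q_T = 0: 162 - 7q_T - 2(q_G) = 0.
Granite's profit: π_G = (188 - 2Q)q_G - (3q_G + (1/2)q_G²). Setting ∂π_G/∂q_G = 0: 185 - 5q_G - 2(q_T) = 0.
Best responses: q_T = (162 - 2q_G)/7, q_G = (185 - 2q_T)/5.
Solving the pair: q_T = 440/31, q_G = 971/31.
Price P = 188 - 2·(1411/31) = 96.9677.
Talus's profit: 96.9677·(440/31) - 26·(440/31) - (3/2)(440/31)² = 705.0989.

705.10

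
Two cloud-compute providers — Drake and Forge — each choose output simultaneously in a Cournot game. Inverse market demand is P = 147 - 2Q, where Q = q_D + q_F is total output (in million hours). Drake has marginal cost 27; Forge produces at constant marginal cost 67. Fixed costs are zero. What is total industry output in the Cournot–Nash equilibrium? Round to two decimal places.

33.33

Drake's profit: π_D = (147 - 2Q)q_D - (27q_D). Setting ∂π_D/∂q_D = 0: 120 - 4q_D - 2(q_F) = 0.
Forge's profit: π_F = (147 - 2Q)q_F - (67q_F). Setting ∂π_F/∂q_F = 0: 80 - 4q_F - 2(q_D) = 0.
Best responses: q_D = (120 - 2q_F)/4, q_F = (80 - 2q_D)/4.
Substituting one into the other gives q_D = 80/3 and q_F = 20/3.
Total output Q = 80/3 + 20/3 = 100/3.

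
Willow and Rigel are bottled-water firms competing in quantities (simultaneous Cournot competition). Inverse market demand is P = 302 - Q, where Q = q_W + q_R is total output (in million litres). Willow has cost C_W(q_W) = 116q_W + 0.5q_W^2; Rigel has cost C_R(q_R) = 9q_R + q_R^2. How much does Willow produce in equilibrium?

Willow's profit: π_W = (302 - Q)q_W - (116q_W + (1/2)q_W²). Setting ∂π_W/∂q_W = 0: 186 - 3q_W - (q_R) = 0.
Rigel's first-order condition: 293 - 4q_R - (q_W) = 0.
So q_W = (186 - q_R)/3 and q_R = (293 - q_W)/4.
Solving the pair: q_W = 41, q_R = 63.

41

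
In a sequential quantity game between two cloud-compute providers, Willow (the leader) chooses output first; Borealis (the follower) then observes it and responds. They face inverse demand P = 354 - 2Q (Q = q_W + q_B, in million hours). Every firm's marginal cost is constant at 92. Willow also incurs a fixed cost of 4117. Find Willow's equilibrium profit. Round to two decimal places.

The follower Borealis best-responds to any q_W: π_B = (354 - 2Q)q_B - 92q_B.
∂π_B/∂q_B = 262 - 2q_W - 4q_B = 0 gives the reaction function q_B = (262 - 2q_W)/4.
Willow substitutes q_B(q_W) into its own profit: π_W = q_W(354 - 2q_W - (262 - 2q_W)/2) - 92q_W = (223 - q_W)q_W - 92q_W.
Leader FOC: 131 - 2q_W = 0, so q_W = 131/2.
Then q_B = (262 - 2·(131/2))/4 = 131/4.
Price P = 354 - 2·(393/4) = 315/2.
Willow's profit: (315/2 - 92)·(131/2) - 4117 = 693/4.

173.25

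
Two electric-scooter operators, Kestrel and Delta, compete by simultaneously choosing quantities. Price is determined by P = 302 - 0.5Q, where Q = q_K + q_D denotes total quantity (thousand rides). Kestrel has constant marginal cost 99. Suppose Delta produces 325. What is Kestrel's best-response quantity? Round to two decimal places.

With the rival's output fixed at 325, Kestrel's profit is π_K = (302 - (1/2)·325 - (1/2)q_K)q_K - (99q_K) = (279/2 - (1/2)q_K)q_K - (99q_K).
∂π_K/∂q_K = 81/2 - q_K = 0, so q_K = 81/2.

40.50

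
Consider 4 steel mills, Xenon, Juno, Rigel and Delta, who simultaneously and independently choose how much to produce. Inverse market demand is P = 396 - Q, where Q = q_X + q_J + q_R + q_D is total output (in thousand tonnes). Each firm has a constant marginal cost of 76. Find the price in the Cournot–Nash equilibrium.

140

Each firm earns π_i = (396 - Q)q_i - 76q_i.
First-order condition (treating rivals' output as given): 320 - 2q_i - Σ_{j≠i} q_j = 0.
By symmetry each firm produces the same amount; substituting Σ_{j≠i} q_j = 3q_i yields q_i = 320/5 = 64.
Total output Q = 256, so price P = 396 - 256 = 140.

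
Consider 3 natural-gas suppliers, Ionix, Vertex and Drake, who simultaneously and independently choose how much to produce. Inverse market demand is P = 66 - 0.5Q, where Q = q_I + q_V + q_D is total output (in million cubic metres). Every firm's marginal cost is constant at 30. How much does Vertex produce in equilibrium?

18

Each firm earns π_i = (66 - 0.5Q)q_i - 30q_i.
Setting ∂π_i/∂q_i = 0 with rivals' quantities fixed: 36 - q_i - (1/2)·Σ_{j≠i} q_j = 0.
By symmetry each firm produces the same amount; substituting Σ_{j≠i} q_j = 2q_i yields q_i = 36/2 = 18.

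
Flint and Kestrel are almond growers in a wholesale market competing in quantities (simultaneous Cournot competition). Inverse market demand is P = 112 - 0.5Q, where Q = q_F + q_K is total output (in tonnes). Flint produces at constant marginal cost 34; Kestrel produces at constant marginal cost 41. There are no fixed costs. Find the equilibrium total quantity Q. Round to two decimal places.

Flint's profit: π_F = (112 - 0.5Q)q_F - (34q_F). Setting ∂π_F/∂q_F = 0: 78 - q_F - (1/2)(q_K) = 0.
Kestrel's profit: π_K = (112 - 0.5Q)q_K - (41q_K). Setting ∂π_K/∂q_K = 0: 71 - q_K - (1/2)(q_F) = 0.
Best responses: q_F = (78 - (1/2)q_K), q_K = (71 - (1/2)q_F).
Solving the pair: q_F = 170/3, q_K = 128/3.
Total output Q = 170/3 + 128/3 = 298/3.

99.33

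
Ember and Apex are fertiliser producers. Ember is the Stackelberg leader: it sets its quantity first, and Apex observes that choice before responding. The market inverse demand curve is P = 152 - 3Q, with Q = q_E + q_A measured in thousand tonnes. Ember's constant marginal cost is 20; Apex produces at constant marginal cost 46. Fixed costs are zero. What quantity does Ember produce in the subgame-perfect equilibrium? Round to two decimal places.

The follower Apex best-responds to any q_E: π_A = (152 - 3Q)q_A - 46q_A.
Follower FOC: 106 - 3q_E - 6q_A = 0, so q_A(q_E) = (106 - 3q_E)/6.
Ember substitutes q_A(q_E) into its own profit: π_E = q_E(152 - 3q_E - (106 - 3q_E)/2) - 20q_E = (99 - (3/2)q_E)q_E - 20q_E.
Maximising: ∂π_E/∂q_E = 79 - 3q_E = 0, giving q_E = 79/3.
Then q_A = (106 - 3·(79/3))/6 = 9/2.

26.33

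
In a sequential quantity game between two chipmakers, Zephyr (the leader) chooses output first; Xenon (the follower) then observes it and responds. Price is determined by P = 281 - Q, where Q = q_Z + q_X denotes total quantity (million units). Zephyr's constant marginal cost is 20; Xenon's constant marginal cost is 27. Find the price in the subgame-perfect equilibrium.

87

Solve by backward induction. Given q_Z, the follower Xenon maximises π_X = (281 - q_Z - q_X)q_X - 27q_X.
Setting the follower's marginal profit to zero, 254 - q_Z - 2q_X = 0, i.e. q_X = (254 - q_Z)/2.
The leader anticipates this reaction. Substituting into P = 281 - Q gives P = 154 - (1/2)q_Z, so π_Z = (154 - (1/2)q_Z)q_Z - 20q_Z.
Maximising: ∂π_Z/∂q_Z = 134 - q_Z = 0, giving q_Z = 134.
Then q_X = (254 - 134)/2 = 60.
Total output Q = 194, so price P = 281 - 194 = 87.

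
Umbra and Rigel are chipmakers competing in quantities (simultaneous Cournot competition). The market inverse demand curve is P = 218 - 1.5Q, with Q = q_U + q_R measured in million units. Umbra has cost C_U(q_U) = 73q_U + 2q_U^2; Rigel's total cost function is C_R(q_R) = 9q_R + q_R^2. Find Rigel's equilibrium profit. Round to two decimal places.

3615.80

Umbra's profit: π_U = (218 - 1.5Q)q_U - (73q_U + 2q_U²). Setting ∂π_U/∂q_U = 0: 145 - 7q_U - (3/2)(q_R) = 0.
Rigel's first-order condition: 209 - 5q_R - (3/2)(q_U) = 0.
Best responses: q_U = (145 - (3/2)q_R)/7, q_R = (209 - (3/2)q_U)/5.
Substituting one into the other gives q_U = 1646/131 and q_R = 38.0305.
Price P = 218 - (3/2)·50.5954 = 142.1069.
Rigel's profit: 142.1069·38.0305 - 9·38.0305 - 38.0305² = 3615.8039.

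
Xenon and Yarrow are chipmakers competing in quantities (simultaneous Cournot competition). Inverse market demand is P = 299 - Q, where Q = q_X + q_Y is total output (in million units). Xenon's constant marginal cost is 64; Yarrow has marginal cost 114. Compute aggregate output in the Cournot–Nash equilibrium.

140

Xenon's profit: π_X = (299 - Q)q_X - (64q_X). Setting ∂π_X/∂q_X = 0: 235 - 2q_X - (q_Y) = 0.
Yarrow's profit: π_Y = (299 - Q)q_Y - (114q_Y). Setting ∂π_Y/∂q_Y = 0: 185 - 2q_Y - (q_X) = 0.
Rearranging gives the reaction functions q_X = (235 - q_Y)/2 and q_Y = (185 - q_X)/2.
Substituting one into the other gives q_X = 95 and q_Y = 45.
Total output Q = 95 + 45 = 140.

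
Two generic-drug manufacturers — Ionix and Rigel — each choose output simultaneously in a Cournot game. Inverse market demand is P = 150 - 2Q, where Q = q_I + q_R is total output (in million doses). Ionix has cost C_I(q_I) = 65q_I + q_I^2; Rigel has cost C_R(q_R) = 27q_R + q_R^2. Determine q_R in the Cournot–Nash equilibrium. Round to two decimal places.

Ionix's profit: π_I = (150 - 2Q)q_I - (65q_I + q_I²). Setting ∂π_I/∂q_I = 0: 85 - 6q_I - 2(q_R) = 0.
Rigel's first-order condition: 123 - 6q_R - 2(q_I) = 0.
So q_I = (85 - 2q_R)/6 and q_R = (123 - 2q_I)/6.
Solving the pair: q_I = 33/4, q_R = 71/4.

17.75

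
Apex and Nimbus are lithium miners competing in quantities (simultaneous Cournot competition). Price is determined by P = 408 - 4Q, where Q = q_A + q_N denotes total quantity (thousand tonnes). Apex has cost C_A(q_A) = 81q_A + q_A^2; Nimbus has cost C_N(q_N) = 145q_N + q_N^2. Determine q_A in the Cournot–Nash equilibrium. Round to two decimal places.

26.40

Apex's profit: π_A = (408 - 4Q)q_A - (81q_A + q_A²). Setting ∂π_A/∂q_A = 0: 327 - 10q_A - 4(q_N) = 0.
Nimbus's profit: π_N = (408 - 4Q)q_N - (145q_N + q_N²). Setting ∂π_N/∂q_N = 0: 263 - 10q_N - 4(q_A) = 0.
Best responses: q_A = (327 - 4q_N)/10, q_N = (263 - 4q_A)/10.
Solving the pair: q_A = 1109/42, q_N = 661/42.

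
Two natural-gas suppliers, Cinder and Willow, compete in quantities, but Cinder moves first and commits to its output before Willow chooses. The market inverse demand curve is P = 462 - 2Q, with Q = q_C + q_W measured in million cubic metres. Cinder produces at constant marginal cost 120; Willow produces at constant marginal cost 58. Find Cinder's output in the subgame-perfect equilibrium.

The follower Willow best-responds to any q_C: π_W = (462 - 2Q)q_W - 58q_W.
∂π_W/∂q_W = 404 - 2q_C - 4q_W = 0 gives the reaction function q_W = (404 - 2q_C)/4.
Cinder substitutes q_W(q_C) into its own profit: π_C = q_C(462 - 2q_C - (404 - 2q_C)/2) - 120q_C = (260 - q_C)q_C - 120q_C.
The leader's first-order condition 140 - 2q_C = 0 yields q_C = 70.
Then q_W = (404 - 2·70)/4 = 66.

70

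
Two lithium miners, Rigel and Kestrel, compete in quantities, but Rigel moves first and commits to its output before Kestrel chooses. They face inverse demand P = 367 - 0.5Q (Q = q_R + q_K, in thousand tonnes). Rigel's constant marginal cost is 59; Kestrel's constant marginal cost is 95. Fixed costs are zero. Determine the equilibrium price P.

145

Solve by backward induction. Given q_R, the follower Kestrel maximises π_K = (367 - (1/2)q_R - (1/2)q_K)q_K - 95q_K.
∂π_K/∂q_K = 272 - (1/2)q_R - q_K = 0 gives the reaction function q_K = (272 - (1/2)q_R).
The leader anticipates this reaction. Substituting into P = 367 - 0.5Q gives P = 231 - (1/4)q_R, so π_R = (231 - (1/4)q_R)q_R - 59q_R.
Maximising: ∂π_R/∂q_R = 172 - (1/2)q_R = 0, giving q_R = 344.
Then q_K = (272 - (1/2)·344) = 100.
Total output Q = 444, so price P = 367 - (1/2)·444 = 145.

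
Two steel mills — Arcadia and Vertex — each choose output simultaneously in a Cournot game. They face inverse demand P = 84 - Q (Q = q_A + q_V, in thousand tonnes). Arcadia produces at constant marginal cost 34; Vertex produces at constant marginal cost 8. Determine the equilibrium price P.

Arcadia's profit: π_A = (84 - Q)q_A - (34q_A). Setting ∂π_A/∂q_A = 0: 50 - 2q_A - (q_V) = 0.
Vertex's first-order condition: 76 - 2q_V - (q_A) = 0.
Best responses: q_A = (50 - q_V)/2, q_V = (76 - q_A)/2.
Substituting one into the other gives q_A = 8 and q_V = 34.
Total output Q = 42, so price P = 84 - 42 = 42.

42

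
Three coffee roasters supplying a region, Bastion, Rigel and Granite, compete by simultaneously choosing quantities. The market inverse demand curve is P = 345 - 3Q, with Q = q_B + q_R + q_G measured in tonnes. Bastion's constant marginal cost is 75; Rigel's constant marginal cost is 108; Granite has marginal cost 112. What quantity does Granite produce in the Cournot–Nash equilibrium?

Bastion's profit: π_B = (345 - 3Q)q_B - (75q_B). Setting ∂π_B/∂q_B = 0: 270 - 6q_B - 3(q_R + q_G) = 0.
Rigel's first-order condition: 237 - 6q_R - 3(q_B + q_G) = 0.
Granite's profit: π_G = (345 - 3Q)q_G - (112q_G). Setting ∂π_G/∂q_G = 0: 233 - 6q_G - 3(q_B + q_R) = 0.
Summing all 3 equations gives 740 − 12Q = 0, hence Q = 185/3.
Back-substituting: q_B = (270 − 185)/3 = 85/3, q_R = (237 − 185)/3 = 52/3, q_G = (233 − 185)/3 = 16.

16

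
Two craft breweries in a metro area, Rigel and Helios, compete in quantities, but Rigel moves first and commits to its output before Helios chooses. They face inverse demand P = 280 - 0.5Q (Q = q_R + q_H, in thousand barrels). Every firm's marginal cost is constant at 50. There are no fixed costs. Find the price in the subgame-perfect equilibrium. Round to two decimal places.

107.50

Solve by backward induction. Given q_R, the follower Helios maximises π_H = (280 - (1/2)q_R - (1/2)q_H)q_H - 50q_H.
Follower FOC: 230 - (1/2)q_R - q_H = 0, so q_H(q_R) = (230 - (1/2)q_R).
Rigel substitutes q_H(q_R) into its own profit: π_R = q_R(280 - (1/2)q_R - (230 - (1/2)q_R)/2) - 50q_R = (165 - (1/4)q_R)q_R - 50q_R.
Maximising: ∂π_R/∂q_R = 115 - (1/2)q_R = 0, giving q_R = 230.
Then q_H = (230 - (1/2)·230) = 115.
Total output Q = 345, so price P = 280 - (1/2)·345 = 215/2.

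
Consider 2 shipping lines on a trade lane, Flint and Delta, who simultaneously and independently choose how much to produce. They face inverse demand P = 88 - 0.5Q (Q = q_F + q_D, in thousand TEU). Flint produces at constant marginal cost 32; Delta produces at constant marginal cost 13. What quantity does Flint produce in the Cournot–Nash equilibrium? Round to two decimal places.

Flint's profit: π_F = (88 - 0.5Q)q_F - (32q_F). Setting ∂π_F/∂q_F = 0: 56 - q_F - (1/2)(q_D) = 0.
Delta's first-order condition: 75 - q_D - (1/2)(q_F) = 0.
Best responses: q_F = (56 - (1/2)q_D), q_D = (75 - (1/2)q_F).
Substituting one into the other gives q_F = 74/3 and q_D = 188/3.

24.67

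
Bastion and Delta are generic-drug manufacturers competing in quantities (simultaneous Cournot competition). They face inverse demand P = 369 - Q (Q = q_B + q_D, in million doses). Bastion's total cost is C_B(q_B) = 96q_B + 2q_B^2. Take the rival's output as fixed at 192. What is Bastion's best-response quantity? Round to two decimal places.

13.50

With the rival's output fixed at 192, Bastion's profit is π_B = (369 - 192 - q_B)q_B - (96q_B + 2q_B²) = (177 - q_B)q_B - (96q_B + 2q_B²).
∂π_B/∂q_B = 81 - 6q_B = 0, so q_B = 27/2.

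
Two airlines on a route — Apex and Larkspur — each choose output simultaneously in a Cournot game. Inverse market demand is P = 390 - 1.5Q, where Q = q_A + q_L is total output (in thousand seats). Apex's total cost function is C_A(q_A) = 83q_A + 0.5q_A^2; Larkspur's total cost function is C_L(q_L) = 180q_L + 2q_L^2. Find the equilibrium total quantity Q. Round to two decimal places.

85.96

Apex's profit: π_A = (390 - 1.5Q)q_A - (83q_A + (1/2)q_A²). Setting ∂π_A/∂q_A = 0: 307 - 4q_A - (3/2)(q_L) = 0.
Larkspur's profit: π_L = (390 - 1.5Q)q_L - (180q_L + 2q_L²). Setting ∂π_L/∂q_L = 0: 210 - 7q_L - (3/2)(q_A) = 0.
Rearranging gives the reaction functions q_A = (307 - (3/2)q_L)/4 and q_L = (210 - (3/2)q_A)/7.
Substituting one into the other gives q_A = 71.2233 and q_L = 1518/103.
Total output Q = 71.2233 + 1518/103 = 85.9612.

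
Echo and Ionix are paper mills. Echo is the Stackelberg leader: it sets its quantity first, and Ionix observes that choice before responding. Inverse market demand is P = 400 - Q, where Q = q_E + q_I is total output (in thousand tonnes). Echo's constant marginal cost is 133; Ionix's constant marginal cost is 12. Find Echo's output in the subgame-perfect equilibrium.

73

The follower Ionix best-responds to any q_E: π_I = (400 - Q)q_I - 12q_I.
∂π_I/∂q_I = 388 - q_E - 2q_I = 0 gives the reaction function q_I = (388 - q_E)/2.
Echo substitutes q_I(q_E) into its own profit: π_E = q_E(400 - q_E - (388 - q_E)/2) - 133q_E = (206 - (1/2)q_E)q_E - 133q_E.
The leader's first-order condition 73 - q_E = 0 yields q_E = 73.
Then q_I = (388 - 73)/2 = 315/2.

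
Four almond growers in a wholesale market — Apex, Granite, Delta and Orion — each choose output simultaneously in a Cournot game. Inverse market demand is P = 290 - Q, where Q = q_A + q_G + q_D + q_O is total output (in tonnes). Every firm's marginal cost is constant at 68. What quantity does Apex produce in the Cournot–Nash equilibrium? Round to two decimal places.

A representative firm's profit is π_i = q_i(290 - Q) - 68q_i.
First-order condition (treating rivals' output as given): 222 - 2q_i - Σ_{j≠i} q_j = 0.
With identical firms every q_j equals q_i, so Σ_{j≠i} q_j = 3q_i and 222 = 5q_i, giving q_i = 222/5.

44.40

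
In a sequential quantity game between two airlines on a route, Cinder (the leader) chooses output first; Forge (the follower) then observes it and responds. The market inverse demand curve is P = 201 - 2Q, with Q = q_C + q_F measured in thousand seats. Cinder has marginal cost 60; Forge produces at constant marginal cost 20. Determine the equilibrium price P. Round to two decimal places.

85.25

The follower Forge best-responds to any q_C: π_F = (201 - 2Q)q_F - 20q_F.
∂π_F/∂q_F = 181 - 2q_C - 4q_F = 0 gives the reaction function q_F = (181 - 2q_C)/4.
The leader anticipates this reaction. Substituting into P = 201 - 2Q gives P = 221/2 - q_C, so π_C = (221/2 - q_C)q_C - 60q_C.
Maximising: ∂π_C/∂q_C = 101/2 - 2q_C = 0, giving q_C = 101/4.
Then q_F = (181 - 2·(101/4))/4 = 261/8.
Total output Q = 463/8, so price P = 201 - 2·(463/8) = 341/4.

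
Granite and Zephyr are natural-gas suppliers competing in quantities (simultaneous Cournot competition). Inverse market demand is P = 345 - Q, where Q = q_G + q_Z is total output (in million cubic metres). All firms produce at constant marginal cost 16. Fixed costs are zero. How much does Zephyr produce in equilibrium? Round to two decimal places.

A representative firm's profit is π_i = q_i(345 - Q) - 16q_i.
Setting ∂π_i/∂q_i = 0 with rivals' quantities fixed: 329 - 2q_i - q_j = 0.
With identical firms every q_j equals q_i, so q_j = q_i and 329 = 3q_i, giving q_i = 329/3.

109.67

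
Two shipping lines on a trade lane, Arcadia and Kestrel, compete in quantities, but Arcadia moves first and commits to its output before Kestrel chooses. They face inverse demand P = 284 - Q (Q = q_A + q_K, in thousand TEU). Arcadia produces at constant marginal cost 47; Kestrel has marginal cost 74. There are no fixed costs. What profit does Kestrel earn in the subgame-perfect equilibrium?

The follower Kestrel best-responds to any q_A: π_K = (284 - Q)q_K - 74q_K.
Follower FOC: 210 - q_A - 2q_K = 0, so q_K(q_A) = (210 - q_A)/2.
The leader anticipates this reaction. Substituting into P = 284 - Q gives P = 179 - (1/2)q_A, so π_A = (179 - (1/2)q_A)q_A - 47q_A.
The leader's first-order condition 132 - q_A = 0 yields q_A = 132.
Then q_K = (210 - 132)/2 = 39.
Price P = 284 - 171 = 113.
Kestrel's profit: (113 - 74)·39 = 1521.

1521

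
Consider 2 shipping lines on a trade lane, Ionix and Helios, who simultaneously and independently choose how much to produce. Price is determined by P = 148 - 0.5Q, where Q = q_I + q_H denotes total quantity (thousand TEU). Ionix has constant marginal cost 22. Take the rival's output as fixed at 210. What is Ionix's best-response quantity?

21

With the rival's output fixed at 210, Ionix's profit is π_I = (148 - (1/2)·210 - (1/2)q_I)q_I - (22q_I) = (43 - (1/2)q_I)q_I - (22q_I).
∂π_I/∂q_I = 21 - q_I = 0, so q_I = 21.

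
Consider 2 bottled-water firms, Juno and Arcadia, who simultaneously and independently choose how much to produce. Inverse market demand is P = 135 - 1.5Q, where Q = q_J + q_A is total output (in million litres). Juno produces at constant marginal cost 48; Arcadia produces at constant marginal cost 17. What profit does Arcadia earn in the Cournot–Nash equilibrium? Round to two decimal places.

Juno's profit: π_J = (135 - 1.5Q)q_J - (48q_J). Setting ∂π_J/∂q_J = 0: 87 - 3q_J - (3/2)(q_A) = 0.
Arcadia's profit: π_A = (135 - 1.5Q)q_A - (17q_A). Setting ∂π_A/∂q_A = 0: 118 - 3q_A - (3/2)(q_J) = 0.
So q_J = (87 - (3/2)q_A)/3 and q_A = (118 - (3/2)q_J)/3.
Solving the pair: q_J = 112/9, q_A = 298/9.
Price P = 135 - (3/2)·(410/9) = 200/3.
Arcadia's profit: (200/3 - 17)·(298/9) = 1644.5185.

1644.52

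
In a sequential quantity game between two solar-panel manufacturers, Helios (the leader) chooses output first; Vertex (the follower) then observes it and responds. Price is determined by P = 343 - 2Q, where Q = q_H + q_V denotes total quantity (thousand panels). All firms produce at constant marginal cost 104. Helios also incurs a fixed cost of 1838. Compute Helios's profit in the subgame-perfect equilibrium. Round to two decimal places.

1732.06

The follower Vertex best-responds to any q_H: π_V = (343 - 2Q)q_V - 104q_V.
Follower FOC: 239 - 2q_H - 4q_V = 0, so q_V(q_H) = (239 - 2q_H)/4.
Helios substitutes q_V(q_H) into its own profit: π_H = q_H(343 - 2q_H - (239 - 2q_H)/2) - 104q_H = (447/2 - q_H)q_H - 104q_H.
The leader's first-order condition 239/2 - 2q_H = 0 yields q_H = 239/4.
Then q_V = (239 - 2·(239/4))/4 = 239/8.
Price P = 343 - 2·(717/8) = 655/4.
Helios's profit: (655/4 - 104)·(239/4) - 1838 = 1732.0625.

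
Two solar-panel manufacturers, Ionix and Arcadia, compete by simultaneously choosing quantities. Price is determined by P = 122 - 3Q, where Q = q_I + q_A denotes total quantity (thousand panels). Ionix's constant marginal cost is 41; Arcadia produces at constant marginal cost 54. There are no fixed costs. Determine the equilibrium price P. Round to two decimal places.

72.33

Ionix's profit: π_I = (122 - 3Q)q_I - (41q_I). Setting ∂π_I/∂q_I = 0: 81 - 6q_I - 3(q_A) = 0.
Arcadia's profit: π_A = (122 - 3Q)q_A - (54q_A). Setting ∂π_A/∂q_A = 0: 68 - 6q_A - 3(q_I) = 0.
Rearranging gives the reaction functions q_I = (81 - 3q_A)/6 and q_A = (68 - 3q_I)/6.
Substituting one into the other gives q_I = 94/9 and q_A = 55/9.
Total output Q = 149/9, so price P = 122 - 3·(149/9) = 217/3.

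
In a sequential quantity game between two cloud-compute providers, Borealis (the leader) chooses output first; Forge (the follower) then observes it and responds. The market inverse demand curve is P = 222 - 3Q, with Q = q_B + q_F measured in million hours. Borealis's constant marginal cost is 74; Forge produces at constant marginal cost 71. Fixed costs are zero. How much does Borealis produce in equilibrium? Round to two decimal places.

Solve by backward induction. Given q_B, the follower Forge maximises π_F = (222 - 3q_B - 3q_F)q_F - 71q_F.
∂π_F/∂q_F = 151 - 3q_B - 6q_F = 0 gives the reaction function q_F = (151 - 3q_B)/6.
Borealis substitutes q_F(q_B) into its own profit: π_B = q_B(222 - 3q_B - (151 - 3q_B)/2) - 74q_B = (293/2 - (3/2)q_B)q_B - 74q_B.
Maximising: ∂π_B/∂q_B = 145/2 - 3q_B = 0, giving q_B = 145/6.
Then q_F = (151 - 3·(145/6))/6 = 157/12.

24.17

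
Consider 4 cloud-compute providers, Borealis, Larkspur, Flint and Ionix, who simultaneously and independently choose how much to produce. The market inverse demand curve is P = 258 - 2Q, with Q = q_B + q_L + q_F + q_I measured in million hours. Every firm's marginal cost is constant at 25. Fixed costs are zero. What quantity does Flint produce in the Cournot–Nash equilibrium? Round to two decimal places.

A representative firm's profit is π_i = q_i(258 - 2Q) - 25q_i.
Setting ∂π_i/∂q_i = 0 with rivals' quantities fixed: 233 - 4q_i - 2·Σ_{j≠i} q_j = 0.
By symmetry each firm produces the same amount; substituting Σ_{j≠i} q_j = 3q_i yields q_i = 233/10.

23.30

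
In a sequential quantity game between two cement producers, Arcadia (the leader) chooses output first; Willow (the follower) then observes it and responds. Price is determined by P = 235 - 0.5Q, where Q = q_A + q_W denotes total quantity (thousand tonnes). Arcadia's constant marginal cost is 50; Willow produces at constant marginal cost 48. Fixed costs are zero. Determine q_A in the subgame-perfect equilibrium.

183

Solve by backward induction. Given q_A, the follower Willow maximises π_W = (235 - (1/2)q_A - (1/2)q_W)q_W - 48q_W.
∂π_W/∂q_W = 187 - (1/2)q_A - q_W = 0 gives the reaction function q_W = (187 - (1/2)q_A).
Arcadia substitutes q_W(q_A) into its own profit: π_A = q_A(235 - (1/2)q_A - (187 - (1/2)q_A)/2) - 50q_A = (283/2 - (1/4)q_A)q_A - 50q_A.
Leader FOC: 183/2 - (1/2)q_A = 0, so q_A = 183.
Then q_W = (187 - (1/2)·183) = 191/2.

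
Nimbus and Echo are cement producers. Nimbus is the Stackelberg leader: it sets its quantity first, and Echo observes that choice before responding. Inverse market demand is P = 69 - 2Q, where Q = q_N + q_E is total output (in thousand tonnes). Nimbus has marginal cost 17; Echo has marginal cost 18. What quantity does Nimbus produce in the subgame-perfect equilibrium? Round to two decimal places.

13.25

Solve by backward induction. Given q_N, the follower Echo maximises π_E = (69 - 2q_N - 2q_E)q_E - 18q_E.
∂π_E/∂q_E = 51 - 2q_N - 4q_E = 0 gives the reaction function q_E = (51 - 2q_N)/4.
The leader anticipates this reaction. Substituting into P = 69 - 2Q gives P = 87/2 - q_N, so π_N = (87/2 - q_N)q_N - 17q_N.
Maximising: ∂π_N/∂q_N = 53/2 - 2q_N = 0, giving q_N = 53/4.
Then q_E = (51 - 2·(53/4))/4 = 49/8.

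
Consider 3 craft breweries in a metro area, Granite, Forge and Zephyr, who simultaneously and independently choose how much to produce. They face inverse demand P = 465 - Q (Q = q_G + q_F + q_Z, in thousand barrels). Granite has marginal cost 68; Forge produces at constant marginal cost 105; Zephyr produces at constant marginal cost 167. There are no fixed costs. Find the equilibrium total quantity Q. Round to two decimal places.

Granite's profit: π_G = (465 - Q)q_G - (68q_G). Setting ∂π_G/∂q_G = 0: 397 - 2q_G - (q_F + q_Z) = 0.
Forge's first-order condition: 360 - 2q_F - (q_G + q_Z) = 0.
Zephyr's first-order condition: 298 - 2q_Z - (q_G + q_F) = 0.
Adding the 3 first-order conditions: 1055 − 4Q = 0, so Q = 1055/4.
Back-substituting: q_G = (397 − 1055/4) = 533/4, q_F = (360 − 1055/4) = 385/4, q_Z = (298 − 1055/4) = 137/4.
Total output Q = 533/4 + 385/4 + 137/4 = 1055/4.

263.75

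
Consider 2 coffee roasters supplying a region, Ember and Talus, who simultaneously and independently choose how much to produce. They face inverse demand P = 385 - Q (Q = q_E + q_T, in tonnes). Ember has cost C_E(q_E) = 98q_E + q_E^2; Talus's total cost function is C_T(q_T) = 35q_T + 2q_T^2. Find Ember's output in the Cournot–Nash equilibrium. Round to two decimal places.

59.65

Ember's profit: π_E = (385 - Q)q_E - (98q_E + q_E²). Setting ∂π_E/∂q_E = 0: 287 - 4q_E - (q_T) = 0.
Talus's first-order condition: 350 - 6q_T - (q_E) = 0.
Rearranging gives the reaction functions q_E = (287 - q_T)/4 and q_T = (350 - q_E)/6.
Solving the pair: q_E = 1372/23, q_T = 1113/23.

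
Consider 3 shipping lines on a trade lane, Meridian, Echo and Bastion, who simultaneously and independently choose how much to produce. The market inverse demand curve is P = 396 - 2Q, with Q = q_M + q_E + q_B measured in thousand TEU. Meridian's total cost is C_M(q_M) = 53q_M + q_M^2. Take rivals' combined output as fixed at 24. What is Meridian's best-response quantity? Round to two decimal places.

With rivals' combined output fixed at 24, Meridian's profit is π_M = (396 - 2·24 - 2q_M)q_M - (53q_M + q_M²) = (348 - 2q_M)q_M - (53q_M + q_M²).
∂π_M/∂q_M = 295 - 6q_M = 0, so q_M = 295/6.

49.17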